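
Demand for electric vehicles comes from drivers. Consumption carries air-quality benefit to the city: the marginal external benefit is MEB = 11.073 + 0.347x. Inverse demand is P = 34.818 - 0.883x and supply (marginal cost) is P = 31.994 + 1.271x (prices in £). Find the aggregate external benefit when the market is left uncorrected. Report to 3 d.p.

£14.815

Market equilibrium (private): 31.994 + 1.271x = 34.818 - 0.883x → x_m = 1.3110.
Total external benefit = ∫₀^{x_m} (11.073 + 0.347x) dx = 11.073×1.3110 + ½×0.347×1.3110² = 14.8149.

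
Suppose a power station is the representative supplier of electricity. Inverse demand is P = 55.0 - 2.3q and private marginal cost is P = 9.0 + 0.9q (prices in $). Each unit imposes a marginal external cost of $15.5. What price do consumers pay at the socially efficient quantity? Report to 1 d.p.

P = $33.1

Social marginal cost = private MC + MEC = 24.5 + 0.9q.
Set SMC = demand: 24.5 + 0.9q = 55.0 - 2.3q → q* = 9.5313.
Consumer price on the demand curve at q*: 55.0 − 2.3×9.5313 = 33.0780.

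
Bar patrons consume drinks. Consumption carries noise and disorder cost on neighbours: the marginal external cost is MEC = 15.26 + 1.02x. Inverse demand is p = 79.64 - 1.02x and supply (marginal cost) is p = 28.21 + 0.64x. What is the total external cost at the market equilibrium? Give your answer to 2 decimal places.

Market equilibrium (private): 28.21 + 0.64x = 79.64 - 1.02x → x_m = 30.9819.
Total external cost = ∫₀^{x_m} (15.26 + 1.02x) dx = 15.26×30.9819 + ½×1.02×30.9819² = 962.3216.

962.32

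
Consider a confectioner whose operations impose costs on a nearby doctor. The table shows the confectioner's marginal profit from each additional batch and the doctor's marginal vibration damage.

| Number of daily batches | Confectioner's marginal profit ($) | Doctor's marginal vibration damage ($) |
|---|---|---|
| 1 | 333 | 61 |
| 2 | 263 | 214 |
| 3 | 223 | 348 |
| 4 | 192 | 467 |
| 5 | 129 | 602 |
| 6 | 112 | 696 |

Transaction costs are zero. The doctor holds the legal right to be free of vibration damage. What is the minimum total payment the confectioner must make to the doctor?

Efficient level: marginal profit ≥ marginal vibration damage through level 2, so k* = 2.
With the doctor holding the right, the confectioner must at least compensate total damage at k*: 61 + 214 = 275.

$275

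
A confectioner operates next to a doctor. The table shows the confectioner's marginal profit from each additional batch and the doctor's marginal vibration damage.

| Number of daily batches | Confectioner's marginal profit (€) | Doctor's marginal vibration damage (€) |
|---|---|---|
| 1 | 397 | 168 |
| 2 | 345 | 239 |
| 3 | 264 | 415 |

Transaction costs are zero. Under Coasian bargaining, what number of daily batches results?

Bargaining reaches the level where marginal profit last exceeds marginal vibration damage.
That holds through level 2 (345 ≥ 239) but not at 3 (264 < 415).

2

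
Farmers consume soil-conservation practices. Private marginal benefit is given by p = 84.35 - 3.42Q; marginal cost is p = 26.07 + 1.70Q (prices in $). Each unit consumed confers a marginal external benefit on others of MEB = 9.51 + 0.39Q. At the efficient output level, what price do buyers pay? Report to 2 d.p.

P = $35.33

Social marginal benefit = demand + MEB = 93.86 - 3.03Q.
Set SMB = MC: 93.86 - 3.03Q = 26.07 + 1.70Q → Q* = 14.3319.
Consumer price on the demand curve at Q*: 84.35 − 3.42×14.3319 = 35.3349.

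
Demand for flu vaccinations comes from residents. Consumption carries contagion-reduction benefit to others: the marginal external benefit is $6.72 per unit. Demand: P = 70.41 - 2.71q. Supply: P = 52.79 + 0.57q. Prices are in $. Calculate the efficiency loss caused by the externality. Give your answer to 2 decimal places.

Market equilibrium (private): 52.79 + 0.57q = 70.41 - 2.71q → q_m = 5.3720.
Social marginal benefit = demand + MEB = 77.13 - 2.71q.
Set SMB = MC: 77.13 - 2.71q = 52.79 + 0.57q → q* = 7.4207.
Between q* and q_m the wedge SMB − MC runs linearly from 0 to MEB(q_m), so the loss is a triangle.
DWL = ½ × 2.0487 × 6.7200 = 6.8836.

DWL = $6.88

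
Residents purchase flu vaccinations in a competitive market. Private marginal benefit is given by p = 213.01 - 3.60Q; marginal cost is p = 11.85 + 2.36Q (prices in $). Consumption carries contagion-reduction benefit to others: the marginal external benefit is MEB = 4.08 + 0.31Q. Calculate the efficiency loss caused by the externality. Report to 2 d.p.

Market equilibrium (private): 11.85 + 2.36Q = 213.01 - 3.60Q → Q_m = 33.7517.
Social marginal benefit = demand + MEB = 217.09 - 3.29Q.
Set SMB = MC: 217.09 - 3.29Q = 11.85 + 2.36Q → Q* = 36.3257.
The loss is the area between SMB and MC from Q* to Q_m; with linear curves that's a triangle of height MEB(Q_m).
DWL = ½ × 2.5740 × 14.5430 = 18.7168.

DWL = $18.72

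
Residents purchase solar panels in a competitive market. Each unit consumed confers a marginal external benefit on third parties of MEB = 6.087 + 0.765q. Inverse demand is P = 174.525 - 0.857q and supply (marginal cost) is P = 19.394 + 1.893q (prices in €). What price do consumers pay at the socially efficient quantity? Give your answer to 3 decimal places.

Social marginal benefit = demand + MEB = 180.612 - 0.092q.
Set SMB = MC: 180.612 - 0.092q = 19.394 + 1.893q → q* = 81.2181.
Consumer price on the demand curve at q*: 174.525 − 0.857×81.2181 = 104.9211.

P = €104.921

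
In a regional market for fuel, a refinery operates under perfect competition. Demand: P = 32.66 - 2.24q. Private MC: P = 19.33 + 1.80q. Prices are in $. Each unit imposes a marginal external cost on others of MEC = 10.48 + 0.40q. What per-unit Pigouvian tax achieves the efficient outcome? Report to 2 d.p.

tax = $10.74 per unit

Social marginal cost = private MC + MEC = 29.81 + 2.20q.
Set SMC = demand: 29.81 + 2.20q = 32.66 - 2.24q → q* = 0.6419.
The Pigouvian tax equals MEC at q*: 10.48 + 0.40×0.6419 = 10.7368.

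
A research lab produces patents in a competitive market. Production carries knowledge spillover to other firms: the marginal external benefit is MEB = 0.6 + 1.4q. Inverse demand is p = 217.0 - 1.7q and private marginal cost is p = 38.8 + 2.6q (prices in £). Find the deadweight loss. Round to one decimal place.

Market equilibrium (private): 38.8 + 2.6q = 217.0 - 1.7q → q_m = 41.4419.
Social marginal cost = private MC − MEB = 38.2 + 1.2q.
Set SMC = demand: 38.2 + 1.2q = 217.0 - 1.7q → q* = 61.6552.
The welfare-loss triangle has base |q_m − q*| and height MEB(q_m) (the vertical gap between SMC and demand is zero at q* and MEB at q_m).
DWL = ½ × 20.2133 × 58.6186 = 592.4377.

DWL = £592.4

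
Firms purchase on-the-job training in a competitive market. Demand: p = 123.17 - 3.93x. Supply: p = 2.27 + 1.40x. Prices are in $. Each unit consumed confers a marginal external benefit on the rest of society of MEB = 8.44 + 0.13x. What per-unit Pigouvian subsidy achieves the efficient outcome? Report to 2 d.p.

subsidy = $11.67 per unit

Social marginal benefit = demand + MEB = 131.61 - 3.80x.
Set SMB = MC: 131.61 - 3.80x = 2.27 + 1.40x → x* = 24.8731.
The Pigouvian subsidy equals MEB at x*: 8.44 + 0.13×24.8731 = 11.6735.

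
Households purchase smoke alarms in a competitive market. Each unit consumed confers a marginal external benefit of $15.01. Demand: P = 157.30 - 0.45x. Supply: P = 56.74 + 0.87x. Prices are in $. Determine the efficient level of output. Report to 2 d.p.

Social marginal benefit = demand + MEB = 172.31 - 0.45x.
Set SMB = MC: 172.31 - 0.45x = 56.74 + 0.87x → x* = 87.5530.

x* = 87.55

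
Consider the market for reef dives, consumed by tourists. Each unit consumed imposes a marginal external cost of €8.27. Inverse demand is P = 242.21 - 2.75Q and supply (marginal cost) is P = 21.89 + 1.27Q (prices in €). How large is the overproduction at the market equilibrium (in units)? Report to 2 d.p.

Market equilibrium (private): 21.89 + 1.27Q = 242.21 - 2.75Q → Q_m = 54.8060.
Social marginal benefit = demand − MEC = 233.94 - 2.75Q.
Set SMB = MC: 233.94 - 2.75Q = 21.89 + 1.27Q → Q* = 52.7488.
Gap = |54.8060 − 52.7488| = 2.0572.

2.06 units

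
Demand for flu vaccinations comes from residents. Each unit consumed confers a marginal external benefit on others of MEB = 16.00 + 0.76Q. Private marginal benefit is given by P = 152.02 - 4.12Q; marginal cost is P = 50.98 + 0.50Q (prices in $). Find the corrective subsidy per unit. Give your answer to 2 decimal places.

Social marginal benefit = demand + MEB = 168.02 - 3.36Q.
Set SMB = MC: 168.02 - 3.36Q = 50.98 + 0.50Q → Q* = 30.3212.
The Pigouvian subsidy equals MEB at Q*: 16.00 + 0.76×30.3212 = 39.0441.

subsidy = $39.04 per unit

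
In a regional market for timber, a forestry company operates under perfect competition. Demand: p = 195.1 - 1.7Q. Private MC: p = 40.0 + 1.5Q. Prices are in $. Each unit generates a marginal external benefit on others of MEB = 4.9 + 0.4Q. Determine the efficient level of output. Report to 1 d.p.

Social marginal cost = private MC − MEB = 35.1 + 1.1Q.
Set SMC = demand: 35.1 + 1.1Q = 195.1 - 1.7Q → Q* = 57.1429.

Q* = 57.1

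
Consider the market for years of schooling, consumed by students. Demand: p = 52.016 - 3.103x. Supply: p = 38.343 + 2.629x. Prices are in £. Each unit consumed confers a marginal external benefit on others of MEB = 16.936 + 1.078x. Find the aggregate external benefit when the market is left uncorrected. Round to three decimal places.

Market equilibrium (private): 38.343 + 2.629x = 52.016 - 3.103x → x_m = 2.3854.
Total external benefit = ∫₀^{x_m} (16.936 + 1.078x) dx = 16.936×2.3854 + ½×1.078×2.3854² = 43.4661.

£43.466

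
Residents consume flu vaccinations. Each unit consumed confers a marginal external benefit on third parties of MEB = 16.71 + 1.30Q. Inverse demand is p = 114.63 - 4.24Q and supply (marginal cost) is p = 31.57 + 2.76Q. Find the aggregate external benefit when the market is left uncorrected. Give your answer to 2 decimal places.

Market equilibrium (private): 31.57 + 2.76Q = 114.63 - 4.24Q → Q_m = 11.8657.
Total external benefit = ∫₀^{Q_m} (16.71 + 1.30Q) dQ = 16.71×11.8657 + ½×1.30×11.8657² = 289.7925.

289.79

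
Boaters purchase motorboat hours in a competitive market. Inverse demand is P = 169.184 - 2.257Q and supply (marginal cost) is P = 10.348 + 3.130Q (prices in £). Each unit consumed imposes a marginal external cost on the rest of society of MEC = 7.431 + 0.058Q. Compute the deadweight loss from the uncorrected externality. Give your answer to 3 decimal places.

Market equilibrium (private): 10.348 + 3.130Q = 169.184 - 2.257Q → Q_m = 29.4851.
Social marginal benefit = demand − MEC = 161.753 - 2.315Q.
Set SMB = MC: 161.753 - 2.315Q = 10.348 + 3.130Q → Q* = 27.8062.
Between Q* and Q_m the wedge MC − SMB runs linearly from 0 to MEC(Q_m), so the loss is a triangle.
DWL = ½ × 1.6789 × 9.1411 = 7.6735.

DWL = £7.673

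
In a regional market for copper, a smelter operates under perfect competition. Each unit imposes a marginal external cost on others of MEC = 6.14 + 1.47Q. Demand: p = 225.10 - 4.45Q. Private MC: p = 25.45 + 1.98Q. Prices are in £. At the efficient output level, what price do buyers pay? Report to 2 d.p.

P = £116.10

Social marginal cost = private MC + MEC = 31.59 + 3.45Q.
Set SMC = demand: 31.59 + 3.45Q = 225.10 - 4.45Q → Q* = 24.4949.
Consumer price on the demand curve at Q*: 225.10 − 4.45×24.4949 = 116.0977.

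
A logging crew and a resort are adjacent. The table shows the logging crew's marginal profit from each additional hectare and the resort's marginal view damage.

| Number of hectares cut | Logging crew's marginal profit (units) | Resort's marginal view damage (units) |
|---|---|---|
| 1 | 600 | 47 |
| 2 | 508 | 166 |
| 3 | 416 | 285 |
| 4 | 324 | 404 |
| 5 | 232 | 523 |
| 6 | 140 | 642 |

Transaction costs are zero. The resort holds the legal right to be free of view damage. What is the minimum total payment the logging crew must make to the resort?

Efficient level: marginal profit ≥ marginal view damage through level 3, so k* = 3.
With the resort holding the right, the logging crew must at least compensate total damage at k*: 47 + 166 + 285 = 498.

498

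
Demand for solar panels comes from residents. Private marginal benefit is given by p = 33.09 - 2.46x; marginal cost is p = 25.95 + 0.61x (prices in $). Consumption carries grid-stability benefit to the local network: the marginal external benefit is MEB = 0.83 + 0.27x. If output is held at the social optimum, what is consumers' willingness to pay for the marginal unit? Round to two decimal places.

Social marginal benefit = demand + MEB = 33.92 - 2.19x.
Set SMB = MC: 33.92 - 2.19x = 25.95 + 0.61x → x* = 2.8464.
Consumer price on the demand curve at x*: 33.09 − 2.46×2.8464 = 26.0879.

P = $26.09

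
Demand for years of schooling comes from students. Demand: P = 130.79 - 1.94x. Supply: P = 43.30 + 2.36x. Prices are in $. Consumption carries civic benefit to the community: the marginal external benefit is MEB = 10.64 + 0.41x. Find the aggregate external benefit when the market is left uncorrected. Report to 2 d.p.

$301.35

Market equilibrium (private): 43.30 + 2.36x = 130.79 - 1.94x → x_m = 20.3465.
Total external benefit = ∫₀^{x_m} (10.64 + 0.41x) dx = 10.64×20.3465 + ½×0.41×20.3465² = 301.3527.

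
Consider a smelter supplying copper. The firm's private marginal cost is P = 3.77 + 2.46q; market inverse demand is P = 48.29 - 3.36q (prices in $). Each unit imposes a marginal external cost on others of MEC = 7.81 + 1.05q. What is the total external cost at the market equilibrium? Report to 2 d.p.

$90.46

Market equilibrium (private): 3.77 + 2.46q = 48.29 - 3.36q → q_m = 7.6495.
Total external cost = ∫₀^{q_m} (7.81 + 1.05q) dq = 7.81×7.6495 + ½×1.05×7.6495² = 90.4629.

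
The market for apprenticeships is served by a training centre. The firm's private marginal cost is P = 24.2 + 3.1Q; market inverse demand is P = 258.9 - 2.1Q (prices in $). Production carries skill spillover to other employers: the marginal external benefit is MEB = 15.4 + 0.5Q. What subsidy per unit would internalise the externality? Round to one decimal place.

Social marginal cost = private MC − MEB = 8.8 + 2.6Q.
Set SMC = demand: 8.8 + 2.6Q = 258.9 - 2.1Q → Q* = 53.2128.
The Pigouvian subsidy equals MEB at Q*: 15.4 + 0.5×53.2128 = 42.0064.

subsidy = $42.0 per unit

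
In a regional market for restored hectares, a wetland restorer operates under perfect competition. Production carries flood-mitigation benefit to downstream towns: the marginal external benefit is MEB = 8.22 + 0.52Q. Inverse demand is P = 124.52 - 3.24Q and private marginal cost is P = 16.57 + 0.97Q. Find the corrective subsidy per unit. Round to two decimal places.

Social marginal cost = private MC − MEB = 8.35 + 0.45Q.
Set SMC = demand: 8.35 + 0.45Q = 124.52 - 3.24Q → Q* = 31.4824.
The Pigouvian subsidy equals MEB at Q*: 8.22 + 0.52×31.4824 = 24.5908.

subsidy = 24.59 per unit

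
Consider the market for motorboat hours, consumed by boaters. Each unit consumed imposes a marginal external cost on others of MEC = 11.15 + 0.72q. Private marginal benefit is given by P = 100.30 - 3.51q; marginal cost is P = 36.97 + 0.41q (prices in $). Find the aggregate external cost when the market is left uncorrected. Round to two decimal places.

Market equilibrium (private): 36.97 + 0.41q = 100.30 - 3.51q → q_m = 16.1556.
Total external cost = ∫₀^{q_m} (11.15 + 0.72q) dq = 11.15×16.1556 + ½×0.72×16.1556² = 274.0962.

$274.10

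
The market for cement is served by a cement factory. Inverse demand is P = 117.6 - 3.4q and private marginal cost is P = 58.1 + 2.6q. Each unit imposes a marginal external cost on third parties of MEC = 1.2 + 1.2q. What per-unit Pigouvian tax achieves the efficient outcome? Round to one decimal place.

tax = 10.9 per unit

Social marginal cost = private MC + MEC = 59.3 + 3.8q.
Set SMC = demand: 59.3 + 3.8q = 117.6 - 3.4q → q* = 8.0972.
The Pigouvian tax equals MEC at q*: 1.2 + 1.2×8.0972 = 10.9166.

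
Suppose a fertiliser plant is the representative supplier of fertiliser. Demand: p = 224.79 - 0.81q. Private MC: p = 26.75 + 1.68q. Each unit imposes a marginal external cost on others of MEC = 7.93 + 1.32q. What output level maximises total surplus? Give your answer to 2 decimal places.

q* = 49.90

Social marginal cost = private MC + MEC = 34.68 + 3.00q.
Set SMC = demand: 34.68 + 3.00q = 224.79 - 0.81q → q* = 49.8976.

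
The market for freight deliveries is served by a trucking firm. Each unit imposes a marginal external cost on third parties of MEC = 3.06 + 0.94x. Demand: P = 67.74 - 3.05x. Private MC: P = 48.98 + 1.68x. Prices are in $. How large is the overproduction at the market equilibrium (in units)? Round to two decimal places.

Market equilibrium (private): 48.98 + 1.68x = 67.74 - 3.05x → x_m = 3.9662.
Social marginal cost = private MC + MEC = 52.04 + 2.62x.
Set SMC = demand: 52.04 + 2.62x = 67.74 - 3.05x → x* = 2.7690.
Gap = |3.9662 − 2.7690| = 1.1972.

1.20 units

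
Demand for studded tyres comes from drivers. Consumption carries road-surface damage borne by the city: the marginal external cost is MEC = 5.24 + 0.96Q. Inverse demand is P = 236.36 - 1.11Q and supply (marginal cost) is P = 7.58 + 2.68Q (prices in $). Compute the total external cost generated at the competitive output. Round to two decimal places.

$2065.34

Market equilibrium (private): 7.58 + 2.68Q = 236.36 - 1.11Q → Q_m = 60.3641.
Total external cost = ∫₀^{Q_m} (5.24 + 0.96Q) dQ = 5.24×60.3641 + ½×0.96×60.3641² = 2065.3437.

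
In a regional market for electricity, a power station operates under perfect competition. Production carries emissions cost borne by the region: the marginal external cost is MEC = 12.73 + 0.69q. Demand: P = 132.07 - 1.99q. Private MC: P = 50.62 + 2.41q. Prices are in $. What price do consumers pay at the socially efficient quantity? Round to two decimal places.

Social marginal cost = private MC + MEC = 63.35 + 3.10q.
Set SMC = demand: 63.35 + 3.10q = 132.07 - 1.99q → q* = 13.5010.
Consumer price on the demand curve at q*: 132.07 − 1.99×13.5010 = 105.2030.

P = $105.20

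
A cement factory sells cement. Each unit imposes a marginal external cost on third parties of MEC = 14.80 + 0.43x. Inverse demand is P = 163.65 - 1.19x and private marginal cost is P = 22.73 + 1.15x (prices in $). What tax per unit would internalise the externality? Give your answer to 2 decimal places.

tax = $34.38 per unit

Social marginal cost = private MC + MEC = 37.53 + 1.58x.
Set SMC = demand: 37.53 + 1.58x = 163.65 - 1.19x → x* = 45.5307.
The Pigouvian tax equals MEC at x*: 14.80 + 0.43×45.5307 = 34.3782.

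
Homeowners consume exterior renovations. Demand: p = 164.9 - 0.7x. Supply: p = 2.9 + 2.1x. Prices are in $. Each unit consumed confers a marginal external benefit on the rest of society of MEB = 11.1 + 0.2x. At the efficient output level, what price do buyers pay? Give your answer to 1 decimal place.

P = $118.3

Social marginal benefit = demand + MEB = 176.0 - 0.5x.
Set SMB = MC: 176.0 - 0.5x = 2.9 + 2.1x → x* = 66.5769.
Consumer price on the demand curve at x*: 164.9 − 0.7×66.5769 = 118.2962.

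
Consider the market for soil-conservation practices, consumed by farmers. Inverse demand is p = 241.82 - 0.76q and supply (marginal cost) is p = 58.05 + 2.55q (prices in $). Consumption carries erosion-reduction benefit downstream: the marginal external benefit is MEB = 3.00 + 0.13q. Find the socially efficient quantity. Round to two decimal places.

Social marginal benefit = demand + MEB = 244.82 - 0.63q.
Set SMB = MC: 244.82 - 0.63q = 58.05 + 2.55q → q* = 58.7327.

q* = 58.73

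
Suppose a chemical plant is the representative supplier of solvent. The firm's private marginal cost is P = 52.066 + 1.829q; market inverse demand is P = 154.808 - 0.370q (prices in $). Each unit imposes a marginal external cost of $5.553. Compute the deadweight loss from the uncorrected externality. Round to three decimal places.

DWL = $7.011

Market equilibrium (private): 52.066 + 1.829q = 154.808 - 0.370q → q_m = 46.7221.
Social marginal cost = private MC + MEC = 57.619 + 1.829q.
Set SMC = demand: 57.619 + 1.829q = 154.808 - 0.370q → q* = 44.1969.
Between q* and q_m the wedge SMC − demand runs linearly from 0 to MEC(q_m), so the loss is a triangle.
DWL = ½ × 2.5252 × 5.5530 = 7.0112.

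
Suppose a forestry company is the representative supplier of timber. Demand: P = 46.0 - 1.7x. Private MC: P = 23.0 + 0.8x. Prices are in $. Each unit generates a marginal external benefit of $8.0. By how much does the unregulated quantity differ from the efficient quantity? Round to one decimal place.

3.2 units

Market equilibrium (private): 23.0 + 0.8x = 46.0 - 1.7x → x_m = 9.2000.
Social marginal cost = private MC − MEB = 15.0 + 0.8x.
Set SMC = demand: 15.0 + 0.8x = 46.0 - 1.7x → x* = 12.4000.
Gap = |9.2000 − 12.4000| = 3.2000.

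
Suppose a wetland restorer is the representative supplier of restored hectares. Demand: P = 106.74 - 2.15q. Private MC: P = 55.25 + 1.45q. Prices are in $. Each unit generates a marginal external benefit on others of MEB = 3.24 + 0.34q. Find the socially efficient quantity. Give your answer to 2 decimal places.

q* = 16.79

Social marginal cost = private MC − MEB = 52.01 + 1.11q.
Set SMC = demand: 52.01 + 1.11q = 106.74 - 2.15q → q* = 16.7883.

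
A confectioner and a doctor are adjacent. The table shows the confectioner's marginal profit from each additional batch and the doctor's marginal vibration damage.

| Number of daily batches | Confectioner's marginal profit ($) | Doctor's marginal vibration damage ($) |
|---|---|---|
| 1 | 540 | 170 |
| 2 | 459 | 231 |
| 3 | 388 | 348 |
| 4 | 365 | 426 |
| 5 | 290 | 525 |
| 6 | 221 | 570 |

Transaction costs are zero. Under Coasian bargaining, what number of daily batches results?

Bargaining reaches the level where marginal profit last exceeds marginal vibration damage.
That holds through level 3 (388 ≥ 348) but not at 4 (365 < 426).

3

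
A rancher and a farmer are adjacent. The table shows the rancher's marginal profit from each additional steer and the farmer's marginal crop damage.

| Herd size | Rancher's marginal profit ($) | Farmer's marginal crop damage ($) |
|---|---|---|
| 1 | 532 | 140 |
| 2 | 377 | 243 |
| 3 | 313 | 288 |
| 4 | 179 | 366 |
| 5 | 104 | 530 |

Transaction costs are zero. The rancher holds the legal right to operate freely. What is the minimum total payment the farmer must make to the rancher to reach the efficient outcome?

Left alone the rancher would choose level 5 (marginal profit stays positive).
Efficient level: k* = 3 (marginal profit ≥ marginal crop damage through 3).
The farmer must at least cover the rancher's forgone profit from cutting 5→3: 179 + 104 = 283.

$283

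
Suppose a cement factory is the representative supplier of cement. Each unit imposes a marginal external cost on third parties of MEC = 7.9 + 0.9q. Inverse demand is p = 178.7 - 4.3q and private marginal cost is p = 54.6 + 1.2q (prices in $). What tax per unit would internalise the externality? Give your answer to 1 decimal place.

Social marginal cost = private MC + MEC = 62.5 + 2.1q.
Set SMC = demand: 62.5 + 2.1q = 178.7 - 4.3q → q* = 18.1563.
The Pigouvian tax equals MEC at q*: 7.9 + 0.9×18.1563 = 24.2407.

tax = $24.2 per unit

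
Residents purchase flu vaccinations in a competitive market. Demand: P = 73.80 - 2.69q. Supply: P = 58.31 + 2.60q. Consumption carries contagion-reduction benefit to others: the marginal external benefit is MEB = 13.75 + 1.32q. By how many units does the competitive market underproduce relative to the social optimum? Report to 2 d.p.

Market equilibrium (private): 58.31 + 2.60q = 73.80 - 2.69q → q_m = 2.9282.
Social marginal benefit = demand + MEB = 87.55 - 1.37q.
Set SMB = MC: 87.55 - 1.37q = 58.31 + 2.60q → q* = 7.3652.
Gap = |2.9282 − 7.3652| = 4.4370.

4.44 units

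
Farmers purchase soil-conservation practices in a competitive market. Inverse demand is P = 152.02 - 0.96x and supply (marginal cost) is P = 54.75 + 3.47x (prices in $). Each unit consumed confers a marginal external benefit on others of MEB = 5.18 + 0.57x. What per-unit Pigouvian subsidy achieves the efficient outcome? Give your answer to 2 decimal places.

subsidy = $20.31 per unit

Social marginal benefit = demand + MEB = 157.20 - 0.39x.
Set SMB = MC: 157.20 - 0.39x = 54.75 + 3.47x → x* = 26.5415.
The Pigouvian subsidy equals MEB at x*: 5.18 + 0.57×26.5415 = 20.3087.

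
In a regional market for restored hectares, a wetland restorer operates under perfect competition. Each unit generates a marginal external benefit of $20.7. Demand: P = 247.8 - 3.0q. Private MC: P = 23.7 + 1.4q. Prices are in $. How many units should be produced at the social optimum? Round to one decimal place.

q* = 55.6

Social marginal cost = private MC − MEB = 3.0 + 1.4q.
Set SMC = demand: 3.0 + 1.4q = 247.8 - 3.0q → q* = 55.6364.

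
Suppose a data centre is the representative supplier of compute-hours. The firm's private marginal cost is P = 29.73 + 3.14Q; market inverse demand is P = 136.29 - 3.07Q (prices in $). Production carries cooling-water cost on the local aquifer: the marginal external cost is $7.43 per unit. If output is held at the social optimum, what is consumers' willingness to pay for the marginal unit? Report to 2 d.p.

Social marginal cost = private MC + MEC = 37.16 + 3.14Q.
Set SMC = demand: 37.16 + 3.14Q = 136.29 - 3.07Q → Q* = 15.9630.
Consumer price on the demand curve at Q*: 136.29 − 3.07×15.9630 = 87.2836.

P = $87.28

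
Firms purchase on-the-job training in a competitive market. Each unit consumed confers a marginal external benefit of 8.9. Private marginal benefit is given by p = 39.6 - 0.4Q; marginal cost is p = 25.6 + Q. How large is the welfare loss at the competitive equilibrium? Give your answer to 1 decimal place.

DWL = 28.3

Market equilibrium (private): 25.6 + Q = 39.6 - 0.4Q → Q_m = 10.0000.
Social marginal benefit = demand + MEB = 48.5 - 0.4Q.
Set SMB = MC: 48.5 - 0.4Q = 25.6 + Q → Q* = 16.3571.
The welfare-loss triangle has base |Q_m − Q*| and height MEB(Q_m) (the vertical gap between SMB and MC is zero at Q* and MEB at Q_m).
DWL = ½ × 6.3571 × 8.9000 = 28.2891.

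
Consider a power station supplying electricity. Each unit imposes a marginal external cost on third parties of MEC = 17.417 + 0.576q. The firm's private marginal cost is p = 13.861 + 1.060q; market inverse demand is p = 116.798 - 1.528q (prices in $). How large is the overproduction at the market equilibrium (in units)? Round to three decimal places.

12.746 units

Market equilibrium (private): 13.861 + 1.060q = 116.798 - 1.528q → q_m = 39.7747.
Social marginal cost = private MC + MEC = 31.278 + 1.636q.
Set SMC = demand: 31.278 + 1.636q = 116.798 - 1.528q → q* = 27.0291.
Gap = |39.7747 − 27.0291| = 12.7456.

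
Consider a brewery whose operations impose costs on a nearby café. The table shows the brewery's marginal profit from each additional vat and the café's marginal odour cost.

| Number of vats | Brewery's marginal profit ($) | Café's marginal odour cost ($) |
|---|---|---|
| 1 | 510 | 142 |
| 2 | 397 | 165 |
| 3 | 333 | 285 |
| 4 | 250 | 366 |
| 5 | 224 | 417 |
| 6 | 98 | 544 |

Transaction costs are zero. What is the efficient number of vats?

3

Bargaining reaches the level where marginal profit last exceeds marginal odour cost.
That holds through level 3 (333 ≥ 285) but not at 4 (250 < 366).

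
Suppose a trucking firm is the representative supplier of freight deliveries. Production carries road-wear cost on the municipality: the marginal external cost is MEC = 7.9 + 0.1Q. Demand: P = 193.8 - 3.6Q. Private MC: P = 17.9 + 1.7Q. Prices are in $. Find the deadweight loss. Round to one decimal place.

Market equilibrium (private): 17.9 + 1.7Q = 193.8 - 3.6Q → Q_m = 33.1887.
Social marginal cost = private MC + MEC = 25.8 + 1.8Q.
Set SMC = demand: 25.8 + 1.8Q = 193.8 - 3.6Q → Q* = 31.1111.
Height of the DWL triangle at Q_m is SMC(Q_m) − demand(Q_m) = MEC(Q_m) = 11.2189.
DWL = ½ × 2.0776 × 11.2189 = 11.6542.

DWL = $11.7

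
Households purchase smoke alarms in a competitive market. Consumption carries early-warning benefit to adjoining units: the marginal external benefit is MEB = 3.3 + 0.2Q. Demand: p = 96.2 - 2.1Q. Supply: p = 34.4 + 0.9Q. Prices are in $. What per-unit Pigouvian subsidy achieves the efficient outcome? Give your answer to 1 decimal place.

subsidy = $8.0 per unit

Social marginal benefit = demand + MEB = 99.5 - 1.9Q.
Set SMB = MC: 99.5 - 1.9Q = 34.4 + 0.9Q → Q* = 23.2500.
The Pigouvian subsidy equals MEB at Q*: 3.3 + 0.2×23.2500 = 7.9500.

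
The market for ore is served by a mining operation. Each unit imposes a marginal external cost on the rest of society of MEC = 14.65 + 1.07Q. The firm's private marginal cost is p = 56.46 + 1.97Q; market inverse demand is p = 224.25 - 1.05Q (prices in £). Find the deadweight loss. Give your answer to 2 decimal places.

DWL = £671.23

Market equilibrium (private): 56.46 + 1.97Q = 224.25 - 1.05Q → Q_m = 55.5596.
Social marginal cost = private MC + MEC = 71.11 + 3.04Q.
Set SMC = demand: 71.11 + 3.04Q = 224.25 - 1.05Q → Q* = 37.4425.
Height of the DWL triangle at Q_m is SMC(Q_m) − demand(Q_m) = MEC(Q_m) = 74.0988.
DWL = ½ × 18.1171 × 74.0988 = 671.2277.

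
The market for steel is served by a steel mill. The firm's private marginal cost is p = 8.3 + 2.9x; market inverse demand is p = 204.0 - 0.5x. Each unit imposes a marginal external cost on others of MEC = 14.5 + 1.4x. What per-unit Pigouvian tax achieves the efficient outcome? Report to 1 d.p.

Social marginal cost = private MC + MEC = 22.8 + 4.3x.
Set SMC = demand: 22.8 + 4.3x = 204.0 - 0.5x → x* = 37.7500.
The Pigouvian tax equals MEC at x*: 14.5 + 1.4×37.7500 = 67.3500.

tax = 67.4 per unit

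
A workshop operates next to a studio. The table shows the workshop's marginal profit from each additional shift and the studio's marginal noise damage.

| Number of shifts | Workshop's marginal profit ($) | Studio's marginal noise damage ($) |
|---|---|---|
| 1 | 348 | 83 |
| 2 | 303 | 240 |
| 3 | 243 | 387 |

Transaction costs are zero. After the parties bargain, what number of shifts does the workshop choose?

2

Bargaining reaches the level where marginal profit last exceeds marginal noise damage.
That holds through level 2 (303 ≥ 240) but not at 3 (243 < 387).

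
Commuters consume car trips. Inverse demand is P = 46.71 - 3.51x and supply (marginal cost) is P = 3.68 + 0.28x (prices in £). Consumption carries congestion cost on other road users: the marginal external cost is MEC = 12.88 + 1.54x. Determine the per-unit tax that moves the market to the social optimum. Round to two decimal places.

Social marginal benefit = demand − MEC = 33.83 - 5.05x.
Set SMB = MC: 33.83 - 5.05x = 3.68 + 0.28x → x* = 5.6567.
The Pigouvian tax equals MEC at x*: 12.88 + 1.54×5.6567 = 21.5913.

tax = £21.59 per unit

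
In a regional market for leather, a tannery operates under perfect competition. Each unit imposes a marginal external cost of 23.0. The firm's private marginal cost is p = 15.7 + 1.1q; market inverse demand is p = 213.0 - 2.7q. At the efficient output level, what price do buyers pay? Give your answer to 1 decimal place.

P = 89.2

Social marginal cost = private MC + MEC = 38.7 + 1.1q.
Set SMC = demand: 38.7 + 1.1q = 213.0 - 2.7q → q* = 45.8684.
Consumer price on the demand curve at q*: 213.0 − 2.7×45.8684 = 89.1553.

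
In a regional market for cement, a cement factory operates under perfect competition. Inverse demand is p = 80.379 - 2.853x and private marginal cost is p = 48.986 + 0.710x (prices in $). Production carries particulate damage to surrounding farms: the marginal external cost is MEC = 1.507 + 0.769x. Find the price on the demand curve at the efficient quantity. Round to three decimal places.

Social marginal cost = private MC + MEC = 50.493 + 1.479x.
Set SMC = demand: 50.493 + 1.479x = 80.379 - 2.853x → x* = 6.8989.
Consumer price on the demand curve at x*: 80.379 − 2.853×6.8989 = 60.6964.

P = $60.696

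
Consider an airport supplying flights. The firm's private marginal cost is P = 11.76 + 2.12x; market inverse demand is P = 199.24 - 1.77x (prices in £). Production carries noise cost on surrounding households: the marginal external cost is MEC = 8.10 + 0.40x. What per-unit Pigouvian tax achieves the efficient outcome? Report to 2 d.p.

tax = £24.83 per unit

Social marginal cost = private MC + MEC = 19.86 + 2.52x.
Set SMC = demand: 19.86 + 2.52x = 199.24 - 1.77x → x* = 41.8135.
The Pigouvian tax equals MEC at x*: 8.10 + 0.40×41.8135 = 24.8254.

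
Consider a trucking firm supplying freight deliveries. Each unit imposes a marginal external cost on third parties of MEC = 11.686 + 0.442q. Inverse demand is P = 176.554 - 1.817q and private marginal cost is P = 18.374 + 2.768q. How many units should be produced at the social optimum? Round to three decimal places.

q* = 29.141

Social marginal cost = private MC + MEC = 30.060 + 3.210q.
Set SMC = demand: 30.060 + 3.210q = 176.554 - 1.817q → q* = 29.1414.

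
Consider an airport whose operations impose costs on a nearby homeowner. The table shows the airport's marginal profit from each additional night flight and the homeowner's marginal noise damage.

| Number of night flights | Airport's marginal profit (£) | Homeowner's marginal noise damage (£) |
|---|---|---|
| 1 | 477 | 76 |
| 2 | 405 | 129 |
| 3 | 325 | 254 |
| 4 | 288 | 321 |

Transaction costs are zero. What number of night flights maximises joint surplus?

Bargaining reaches the level where marginal profit last exceeds marginal noise damage.
That holds through level 3 (325 ≥ 254) but not at 4 (288 < 321).

3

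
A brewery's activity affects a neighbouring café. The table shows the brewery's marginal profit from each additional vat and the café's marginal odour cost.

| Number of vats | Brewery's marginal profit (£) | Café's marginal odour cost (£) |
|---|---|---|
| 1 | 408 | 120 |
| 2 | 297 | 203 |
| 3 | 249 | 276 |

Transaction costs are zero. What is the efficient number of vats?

Bargaining reaches the level where marginal profit last exceeds marginal odour cost.
That holds through level 2 (297 ≥ 203) but not at 3 (249 < 276).

2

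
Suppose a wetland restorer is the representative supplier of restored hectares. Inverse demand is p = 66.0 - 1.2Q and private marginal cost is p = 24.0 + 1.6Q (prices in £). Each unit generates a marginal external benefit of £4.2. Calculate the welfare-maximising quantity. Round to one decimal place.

Social marginal cost = private MC − MEB = 19.8 + 1.6Q.
Set SMC = demand: 19.8 + 1.6Q = 66.0 - 1.2Q → Q* = 16.5000.

Q* = 16.5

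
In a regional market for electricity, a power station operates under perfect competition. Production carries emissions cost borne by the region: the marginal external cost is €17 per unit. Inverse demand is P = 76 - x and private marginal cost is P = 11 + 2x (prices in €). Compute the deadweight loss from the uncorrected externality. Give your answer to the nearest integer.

Market equilibrium (private): 11 + 2x = 76 - x → x_m = 21.6667.
Social marginal cost = private MC + MEC = 28 + 2x.
Set SMC = demand: 28 + 2x = 76 - x → x* = 16.0000.
Height of the DWL triangle at x_m is SMC(x_m) − demand(x_m) = MEC(x_m) = 17.0000.
DWL = ½ × 5.6667 × 17.0000 = 48.1670.

DWL = €48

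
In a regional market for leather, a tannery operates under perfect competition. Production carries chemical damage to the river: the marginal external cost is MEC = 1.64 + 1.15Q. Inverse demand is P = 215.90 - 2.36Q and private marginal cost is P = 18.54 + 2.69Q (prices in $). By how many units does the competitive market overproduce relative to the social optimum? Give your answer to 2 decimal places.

7.51 units

Market equilibrium (private): 18.54 + 2.69Q = 215.90 - 2.36Q → Q_m = 39.0812.
Social marginal cost = private MC + MEC = 20.18 + 3.84Q.
Set SMC = demand: 20.18 + 3.84Q = 215.90 - 2.36Q → Q* = 31.5677.
Gap = |39.0812 − 31.5677| = 7.5135.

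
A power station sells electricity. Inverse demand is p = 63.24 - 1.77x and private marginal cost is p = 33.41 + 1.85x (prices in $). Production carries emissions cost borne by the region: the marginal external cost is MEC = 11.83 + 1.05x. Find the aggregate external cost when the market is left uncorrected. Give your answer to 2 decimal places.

$133.13

Market equilibrium (private): 33.41 + 1.85x = 63.24 - 1.77x → x_m = 8.2403.
Total external cost = ∫₀^{x_m} (11.83 + 1.05x) dx = 11.83×8.2403 + ½×1.05×8.2403² = 133.1316.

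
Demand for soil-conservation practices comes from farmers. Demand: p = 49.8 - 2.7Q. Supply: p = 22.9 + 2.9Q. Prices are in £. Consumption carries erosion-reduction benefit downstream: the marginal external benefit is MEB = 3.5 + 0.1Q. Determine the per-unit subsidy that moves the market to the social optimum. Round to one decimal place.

subsidy = £4.1 per unit

Social marginal benefit = demand + MEB = 53.3 - 2.6Q.
Set SMB = MC: 53.3 - 2.6Q = 22.9 + 2.9Q → Q* = 5.5273.
The Pigouvian subsidy equals MEB at Q*: 3.5 + 0.1×5.5273 = 4.0527.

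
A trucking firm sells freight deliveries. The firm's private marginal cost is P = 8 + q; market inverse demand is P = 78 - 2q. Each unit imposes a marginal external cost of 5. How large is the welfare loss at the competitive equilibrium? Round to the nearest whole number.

DWL = 4

Market equilibrium (private): 8 + q = 78 - 2q → q_m = 23.3333.
Social marginal cost = private MC + MEC = 13 + q.
Set SMC = demand: 13 + q = 78 - 2q → q* = 21.6667.
The welfare-loss triangle has base |q_m − q*| and height MEC(q_m) (the vertical gap between SMC and demand is zero at q* and MEC at q_m).
DWL = ½ × 1.6666 × 5.0000 = 4.1665.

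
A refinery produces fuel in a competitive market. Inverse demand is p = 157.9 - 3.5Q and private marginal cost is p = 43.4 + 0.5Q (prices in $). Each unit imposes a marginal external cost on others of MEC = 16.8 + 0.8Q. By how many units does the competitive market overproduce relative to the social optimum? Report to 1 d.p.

8.3 units

Market equilibrium (private): 43.4 + 0.5Q = 157.9 - 3.5Q → Q_m = 28.6250.
Social marginal cost = private MC + MEC = 60.2 + 1.3Q.
Set SMC = demand: 60.2 + 1.3Q = 157.9 - 3.5Q → Q* = 20.3542.
Gap = |28.6250 − 20.3542| = 8.2708.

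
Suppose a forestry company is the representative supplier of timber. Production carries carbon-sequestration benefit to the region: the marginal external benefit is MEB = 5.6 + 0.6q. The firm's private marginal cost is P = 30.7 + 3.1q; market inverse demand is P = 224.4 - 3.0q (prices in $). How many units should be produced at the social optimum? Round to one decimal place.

Social marginal cost = private MC − MEB = 25.1 + 2.5q.
Set SMC = demand: 25.1 + 2.5q = 224.4 - 3.0q → q* = 36.2364.

q* = 36.2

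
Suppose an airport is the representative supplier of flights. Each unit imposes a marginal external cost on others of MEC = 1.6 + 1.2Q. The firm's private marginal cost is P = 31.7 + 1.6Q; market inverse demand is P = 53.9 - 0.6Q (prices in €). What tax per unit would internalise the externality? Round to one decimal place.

tax = €8.9 per unit

Social marginal cost = private MC + MEC = 33.3 + 2.8Q.
Set SMC = demand: 33.3 + 2.8Q = 53.9 - 0.6Q → Q* = 6.0588.
The Pigouvian tax equals MEC at Q*: 1.6 + 1.2×6.0588 = 8.8706.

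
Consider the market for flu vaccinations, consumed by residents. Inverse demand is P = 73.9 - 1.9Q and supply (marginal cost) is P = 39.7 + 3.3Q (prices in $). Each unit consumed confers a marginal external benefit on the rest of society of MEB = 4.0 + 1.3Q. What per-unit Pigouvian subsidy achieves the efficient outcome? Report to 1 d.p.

subsidy = $16.7 per unit

Social marginal benefit = demand + MEB = 77.9 - 0.6Q.
Set SMB = MC: 77.9 - 0.6Q = 39.7 + 3.3Q → Q* = 9.7949.
The Pigouvian subsidy equals MEB at Q*: 4.0 + 1.3×9.7949 = 16.7334.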